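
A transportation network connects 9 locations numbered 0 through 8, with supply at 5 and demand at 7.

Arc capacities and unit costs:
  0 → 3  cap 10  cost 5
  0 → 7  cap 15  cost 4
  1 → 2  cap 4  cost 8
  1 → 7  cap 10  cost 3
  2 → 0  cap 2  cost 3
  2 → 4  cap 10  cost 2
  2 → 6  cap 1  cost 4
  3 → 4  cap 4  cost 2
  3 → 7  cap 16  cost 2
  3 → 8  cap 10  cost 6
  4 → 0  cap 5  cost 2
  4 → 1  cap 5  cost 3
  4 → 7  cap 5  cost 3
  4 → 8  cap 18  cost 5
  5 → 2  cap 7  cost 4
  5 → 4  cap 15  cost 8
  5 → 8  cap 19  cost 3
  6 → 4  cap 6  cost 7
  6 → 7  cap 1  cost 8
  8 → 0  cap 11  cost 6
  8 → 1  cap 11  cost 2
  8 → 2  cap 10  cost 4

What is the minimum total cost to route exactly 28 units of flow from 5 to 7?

shortest-cost path #1: 5→8→1→7 push 10 @ unit cost 8 (adds 80)
shortest-cost path #2: 5→2→4→7 push 5 @ unit cost 9 (adds 45)
shortest-cost path #3: 5→2→0→7 push 2 @ unit cost 11 (adds 22)
shortest-cost path #4: 5→8→0→7 push 9 @ unit cost 13 (adds 117)
shortest-cost path #5: 5→4→0→7 push 2 @ unit cost 14 (adds 28)
total cost = 292

Minimum cost for 28 units: 292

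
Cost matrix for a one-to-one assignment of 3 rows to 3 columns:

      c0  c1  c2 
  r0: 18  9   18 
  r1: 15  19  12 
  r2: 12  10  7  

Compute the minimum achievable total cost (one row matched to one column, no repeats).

optimal assignment: row0→col1 (cost 9), row1→col0 (cost 15), row2→col2 (cost 7)
total = 9 + 15 + 7 = 31

Minimum assignment cost: 31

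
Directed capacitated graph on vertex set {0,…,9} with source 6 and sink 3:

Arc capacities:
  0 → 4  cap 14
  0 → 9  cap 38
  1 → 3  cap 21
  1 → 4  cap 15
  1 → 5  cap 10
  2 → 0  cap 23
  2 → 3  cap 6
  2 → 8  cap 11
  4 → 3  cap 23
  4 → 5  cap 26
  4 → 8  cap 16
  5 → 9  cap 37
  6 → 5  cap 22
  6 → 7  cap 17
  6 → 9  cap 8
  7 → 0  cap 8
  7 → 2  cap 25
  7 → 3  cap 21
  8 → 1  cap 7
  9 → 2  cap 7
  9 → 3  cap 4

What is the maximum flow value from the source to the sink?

augment #1: 6→7→3 bottleneck 17, total now 17
augment #2: 6→9→3 bottleneck 4, total now 21
augment #3: 6→9→2→3 bottleneck 4, total now 25
augment #4: 6→5→9→2→3 bottleneck 2, total now 27
augment #5: 6→5→9→2→0→4→3 bottleneck 1, total now 28

Maximum flow value: 28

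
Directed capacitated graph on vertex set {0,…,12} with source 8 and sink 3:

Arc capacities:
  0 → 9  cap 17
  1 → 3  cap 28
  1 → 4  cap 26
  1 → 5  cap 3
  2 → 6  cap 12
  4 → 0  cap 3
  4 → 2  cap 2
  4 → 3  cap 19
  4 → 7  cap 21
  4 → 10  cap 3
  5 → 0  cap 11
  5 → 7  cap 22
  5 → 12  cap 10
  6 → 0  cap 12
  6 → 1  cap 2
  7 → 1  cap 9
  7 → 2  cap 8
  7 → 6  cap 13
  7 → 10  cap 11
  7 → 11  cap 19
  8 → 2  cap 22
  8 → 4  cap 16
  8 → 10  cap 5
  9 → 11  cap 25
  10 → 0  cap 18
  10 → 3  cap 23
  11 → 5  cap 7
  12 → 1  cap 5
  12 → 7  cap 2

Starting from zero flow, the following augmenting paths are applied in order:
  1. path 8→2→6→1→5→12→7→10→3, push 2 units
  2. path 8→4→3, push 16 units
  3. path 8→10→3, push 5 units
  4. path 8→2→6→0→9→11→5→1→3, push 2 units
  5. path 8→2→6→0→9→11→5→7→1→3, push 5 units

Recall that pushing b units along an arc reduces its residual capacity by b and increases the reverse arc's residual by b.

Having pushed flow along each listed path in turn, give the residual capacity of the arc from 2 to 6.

after path 1 (8→2→6→1→5→12→7→10→3, push 2): res(2,6)=10
after path 2 (8→4→3, push 16): res(2,6)=10
after path 3 (8→10→3, push 5): res(2,6)=10
after path 4 (8→2→6→0→9→11→5→1→3, push 2): res(2,6)=8
after path 5 (8→2→6→0→9→11→5→7→1→3, push 5): res(2,6)=3

Residual capacity of (2,6): 3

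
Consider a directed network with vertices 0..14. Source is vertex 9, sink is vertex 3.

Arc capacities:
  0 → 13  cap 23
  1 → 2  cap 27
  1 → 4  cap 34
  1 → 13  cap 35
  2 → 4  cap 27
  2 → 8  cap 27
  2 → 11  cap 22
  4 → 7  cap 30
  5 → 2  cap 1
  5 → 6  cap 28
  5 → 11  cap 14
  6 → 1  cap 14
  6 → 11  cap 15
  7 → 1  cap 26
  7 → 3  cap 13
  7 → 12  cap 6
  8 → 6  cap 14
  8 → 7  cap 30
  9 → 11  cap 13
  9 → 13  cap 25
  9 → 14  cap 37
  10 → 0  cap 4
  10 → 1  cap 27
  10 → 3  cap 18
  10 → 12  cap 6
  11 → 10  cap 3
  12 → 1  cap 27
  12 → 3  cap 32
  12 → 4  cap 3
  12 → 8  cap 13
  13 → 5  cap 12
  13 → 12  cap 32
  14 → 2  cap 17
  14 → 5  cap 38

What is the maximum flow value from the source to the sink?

Maximum flow value: 48

augment #1: 9→11→10→3 bottleneck 3, total now 3
augment #2: 9→13→12→3 bottleneck 25, total now 28
augment #3: 9→14→2→4→7→3 bottleneck 13, total now 41
augment #4: 9→14→2→4→7→12→3 bottleneck 4, total now 45
augment #5: 9→14→5→2→4→7→12→3 bottleneck 1, total now 46
augment #6: 9→14→5→6→1→13→12→3 bottleneck 2, total now 48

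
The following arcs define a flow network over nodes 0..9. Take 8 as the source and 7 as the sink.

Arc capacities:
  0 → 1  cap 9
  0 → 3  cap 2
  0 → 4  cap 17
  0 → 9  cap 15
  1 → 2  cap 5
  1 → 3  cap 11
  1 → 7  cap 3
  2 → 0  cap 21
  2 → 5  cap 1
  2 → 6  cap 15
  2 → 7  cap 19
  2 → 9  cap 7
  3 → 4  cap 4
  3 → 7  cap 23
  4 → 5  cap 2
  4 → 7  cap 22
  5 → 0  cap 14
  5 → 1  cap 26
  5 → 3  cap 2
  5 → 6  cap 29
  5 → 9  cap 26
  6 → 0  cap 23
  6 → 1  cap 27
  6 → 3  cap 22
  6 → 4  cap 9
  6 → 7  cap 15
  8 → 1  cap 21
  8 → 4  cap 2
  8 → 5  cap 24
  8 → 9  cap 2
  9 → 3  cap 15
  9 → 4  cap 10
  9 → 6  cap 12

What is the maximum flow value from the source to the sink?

augment #1: 8→1→7 bottleneck 3, total now 3
augment #2: 8→4→7 bottleneck 2, total now 5
augment #3: 8→1→2→7 bottleneck 5, total now 10
augment #4: 8→1→3→7 bottleneck 11, total now 21
augment #5: 8→5→3→7 bottleneck 2, total now 23
augment #6: 8→5→6→7 bottleneck 15, total now 38
augment #7: 8→9→3→7 bottleneck 2, total now 40
augment #8: 8→5→0→3→7 bottleneck 2, total now 42
augment #9: 8→5→0→4→7 bottleneck 5, total now 47

Maximum flow value: 47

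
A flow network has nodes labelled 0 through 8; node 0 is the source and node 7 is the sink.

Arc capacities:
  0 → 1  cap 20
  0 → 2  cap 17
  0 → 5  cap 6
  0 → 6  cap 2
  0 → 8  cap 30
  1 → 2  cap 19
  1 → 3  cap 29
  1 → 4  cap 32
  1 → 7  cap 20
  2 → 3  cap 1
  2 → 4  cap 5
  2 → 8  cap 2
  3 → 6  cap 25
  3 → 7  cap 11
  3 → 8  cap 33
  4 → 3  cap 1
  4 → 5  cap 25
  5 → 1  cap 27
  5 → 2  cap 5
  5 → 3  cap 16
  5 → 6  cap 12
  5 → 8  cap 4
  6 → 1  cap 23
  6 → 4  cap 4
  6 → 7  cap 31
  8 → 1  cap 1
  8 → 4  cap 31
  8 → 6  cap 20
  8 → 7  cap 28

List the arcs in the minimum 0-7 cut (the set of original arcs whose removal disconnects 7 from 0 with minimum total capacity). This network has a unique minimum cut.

augment #1: 0→1→7 push 20
augment #2: 0→6→7 push 2
augment #3: 0→8→7 push 28
augment #4: 0→2→3→7 push 1
augment #5: 0→5→3→7 push 6
augment #6: 0→8→6→7 push 2
augment #7: 0→2→4→3→7 push 1
augment #8: 0→2→8→6→7 push 2
augment #9: 0→2→4→5→3→7 push 3
augment #10: 0→2→4→5→6→7 push 1
max flow = 66; residual-reachable set from 0 gives S-side
cut edges (S→T): {(0,1), (0,5), (0,6), (0,8), (2,3), (2,4), (2,8)} total cap 66

Min-cut arcs: {(0,1), (0,5), (0,6), (0,8), (2,3), (2,4), (2,8)} (total capacity 66)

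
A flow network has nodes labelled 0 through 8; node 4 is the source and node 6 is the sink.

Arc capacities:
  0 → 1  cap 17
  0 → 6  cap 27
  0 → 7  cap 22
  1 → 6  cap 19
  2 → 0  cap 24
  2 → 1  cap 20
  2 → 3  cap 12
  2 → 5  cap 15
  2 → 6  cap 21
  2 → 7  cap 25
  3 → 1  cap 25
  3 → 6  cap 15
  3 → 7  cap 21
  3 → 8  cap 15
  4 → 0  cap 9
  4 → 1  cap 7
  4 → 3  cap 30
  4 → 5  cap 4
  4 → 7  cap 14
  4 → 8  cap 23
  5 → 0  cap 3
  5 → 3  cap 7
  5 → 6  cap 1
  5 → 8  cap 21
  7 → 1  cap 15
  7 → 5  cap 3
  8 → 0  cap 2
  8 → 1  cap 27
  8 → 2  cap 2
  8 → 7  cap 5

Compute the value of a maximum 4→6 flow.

Maximum flow value: 51

augment #1: 4→0→6 bottleneck 9, total now 9
augment #2: 4→1→6 bottleneck 7, total now 16
augment #3: 4→3→6 bottleneck 15, total now 31
augment #4: 4→5→6 bottleneck 1, total now 32
augment #5: 4→3→1→6 bottleneck 12, total now 44
augment #6: 4→5→0→6 bottleneck 3, total now 47
augment #7: 4→8→0→6 bottleneck 2, total now 49
augment #8: 4→8→2→6 bottleneck 2, total now 51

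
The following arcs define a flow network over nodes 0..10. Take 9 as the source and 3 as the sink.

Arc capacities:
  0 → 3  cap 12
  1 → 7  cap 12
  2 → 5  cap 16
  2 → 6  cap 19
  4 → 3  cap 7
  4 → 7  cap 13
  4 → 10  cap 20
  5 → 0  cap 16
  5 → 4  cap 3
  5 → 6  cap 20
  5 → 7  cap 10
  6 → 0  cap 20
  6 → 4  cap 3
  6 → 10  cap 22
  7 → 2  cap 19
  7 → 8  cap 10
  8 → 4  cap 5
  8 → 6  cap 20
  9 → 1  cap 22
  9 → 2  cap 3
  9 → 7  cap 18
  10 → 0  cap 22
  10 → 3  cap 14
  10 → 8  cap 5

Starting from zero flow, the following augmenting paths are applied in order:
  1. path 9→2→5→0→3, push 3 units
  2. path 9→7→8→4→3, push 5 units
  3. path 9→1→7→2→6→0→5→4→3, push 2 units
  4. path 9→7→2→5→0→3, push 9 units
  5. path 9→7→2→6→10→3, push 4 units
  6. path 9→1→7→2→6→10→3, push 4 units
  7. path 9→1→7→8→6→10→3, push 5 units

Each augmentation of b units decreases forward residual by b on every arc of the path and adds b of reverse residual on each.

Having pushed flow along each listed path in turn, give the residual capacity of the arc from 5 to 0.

after path 1 (9→2→5→0→3, push 3): res(5,0)=13
after path 2 (9→7→8→4→3, push 5): res(5,0)=13
after path 3 (9→1→7→2→6→0→5→4→3, push 2): res(5,0)=15
after path 4 (9→7→2→5→0→3, push 9): res(5,0)=6
after path 5 (9→7→2→6→10→3, push 4): res(5,0)=6
after path 6 (9→1→7→2→6→10→3, push 4): res(5,0)=6
after path 7 (9→1→7→8→6→10→3, push 5): res(5,0)=6

Residual capacity of (5,0): 6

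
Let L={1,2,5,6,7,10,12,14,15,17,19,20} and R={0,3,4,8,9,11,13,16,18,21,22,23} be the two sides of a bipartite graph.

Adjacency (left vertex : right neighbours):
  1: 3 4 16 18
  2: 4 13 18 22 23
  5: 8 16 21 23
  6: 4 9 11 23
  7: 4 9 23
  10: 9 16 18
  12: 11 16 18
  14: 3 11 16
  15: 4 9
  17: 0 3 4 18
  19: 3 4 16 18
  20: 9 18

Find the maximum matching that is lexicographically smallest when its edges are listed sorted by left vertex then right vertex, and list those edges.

Lex-smallest maximum matching: {(1,3), (2,13), (5,8), (6,4), (7,23), (10,9), (12,11), (14,16), (17,0), (19,18)}

|M| = 10 (so the lex-smallest maximum matching has 10 edges)
process left vertices in ascending order; for each, take the smallest-labelled available neighbour that still permits 10 edges overall, or leave it unmatched if none does
lex-smallest matching: {1-3, 2-13, 5-8, 6-4, 7-23, 10-9, 12-11, 14-16, 17-0, 19-18}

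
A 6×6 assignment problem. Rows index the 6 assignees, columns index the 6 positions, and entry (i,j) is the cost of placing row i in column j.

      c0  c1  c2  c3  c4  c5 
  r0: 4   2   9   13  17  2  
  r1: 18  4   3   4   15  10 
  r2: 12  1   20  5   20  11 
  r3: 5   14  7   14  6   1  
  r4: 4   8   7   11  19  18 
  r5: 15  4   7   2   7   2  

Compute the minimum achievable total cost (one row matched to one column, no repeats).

optimal assignment: row0→col5 (cost 2), row1→col2 (cost 3), row2→col1 (cost 1), row3→col4 (cost 6), row4→col0 (cost 4), row5→col3 (cost 2)
total = 2 + 3 + 1 + 6 + 4 + 2 = 18

Minimum assignment cost: 18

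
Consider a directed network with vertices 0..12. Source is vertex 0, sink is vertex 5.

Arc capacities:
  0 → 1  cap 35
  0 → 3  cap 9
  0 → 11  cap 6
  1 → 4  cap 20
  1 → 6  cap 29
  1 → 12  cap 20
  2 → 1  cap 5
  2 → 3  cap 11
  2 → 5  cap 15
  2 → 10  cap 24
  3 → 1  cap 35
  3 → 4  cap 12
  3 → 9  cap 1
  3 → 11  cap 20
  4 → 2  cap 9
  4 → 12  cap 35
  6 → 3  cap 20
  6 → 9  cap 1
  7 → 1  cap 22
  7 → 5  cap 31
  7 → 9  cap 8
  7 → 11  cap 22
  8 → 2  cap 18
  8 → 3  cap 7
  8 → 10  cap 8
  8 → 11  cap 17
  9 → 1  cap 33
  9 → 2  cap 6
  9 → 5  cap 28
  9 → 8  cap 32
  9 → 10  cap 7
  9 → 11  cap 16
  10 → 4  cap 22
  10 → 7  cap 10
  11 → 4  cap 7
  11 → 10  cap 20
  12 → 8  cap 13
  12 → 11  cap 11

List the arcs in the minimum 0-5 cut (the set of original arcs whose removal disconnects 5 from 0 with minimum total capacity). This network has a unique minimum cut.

augment #1: 0→3→9→5 push 1
augment #2: 0→1→4→2→5 push 9
augment #3: 0→1→6→9→5 push 1
augment #4: 0→11→10→7→5 push 6
augment #5: 0→1→12→8→2→5 push 6
augment #6: 0→3→11→10→7→5 push 4
max flow = 27; residual-reachable set from 0 gives S-side
cut edges (S→T): {(2,5), (3,9), (6,9), (10,7)} total cap 27

Min-cut arcs: {(2,5), (3,9), (6,9), (10,7)} (total capacity 27)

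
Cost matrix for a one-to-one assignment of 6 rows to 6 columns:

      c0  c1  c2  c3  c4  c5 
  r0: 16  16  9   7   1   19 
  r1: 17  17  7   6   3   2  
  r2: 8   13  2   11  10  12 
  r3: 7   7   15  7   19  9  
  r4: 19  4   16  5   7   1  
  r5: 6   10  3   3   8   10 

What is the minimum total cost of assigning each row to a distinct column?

optimal assignment: row0→col4 (cost 1), row1→col5 (cost 2), row2→col2 (cost 2), row3→col0 (cost 7), row4→col1 (cost 4), row5→col3 (cost 3)
total = 1 + 2 + 2 + 7 + 4 + 3 = 19

Minimum assignment cost: 19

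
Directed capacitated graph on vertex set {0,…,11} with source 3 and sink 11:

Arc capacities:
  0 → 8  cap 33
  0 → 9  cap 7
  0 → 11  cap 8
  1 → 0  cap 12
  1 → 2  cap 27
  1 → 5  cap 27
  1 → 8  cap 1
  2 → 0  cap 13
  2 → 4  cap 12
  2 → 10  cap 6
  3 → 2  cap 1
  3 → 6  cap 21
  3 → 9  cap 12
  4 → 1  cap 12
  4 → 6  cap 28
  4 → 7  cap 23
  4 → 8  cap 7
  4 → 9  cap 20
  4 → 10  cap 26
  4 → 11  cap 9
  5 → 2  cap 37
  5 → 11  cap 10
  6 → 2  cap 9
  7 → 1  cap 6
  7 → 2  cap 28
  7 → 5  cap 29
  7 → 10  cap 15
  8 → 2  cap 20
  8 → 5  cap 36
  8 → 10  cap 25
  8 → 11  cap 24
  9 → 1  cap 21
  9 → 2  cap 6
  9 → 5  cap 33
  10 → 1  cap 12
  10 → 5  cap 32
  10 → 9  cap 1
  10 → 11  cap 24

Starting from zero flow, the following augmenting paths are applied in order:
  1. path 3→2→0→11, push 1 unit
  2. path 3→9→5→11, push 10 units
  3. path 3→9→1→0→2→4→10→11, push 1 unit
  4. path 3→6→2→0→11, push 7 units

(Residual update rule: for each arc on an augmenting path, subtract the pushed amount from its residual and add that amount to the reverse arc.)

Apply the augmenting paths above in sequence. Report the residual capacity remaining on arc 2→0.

Residual capacity of (2,0): 6

after path 1 (3→2→0→11, push 1): res(2,0)=12
after path 2 (3→9→5→11, push 10): res(2,0)=12
after path 3 (3→9→1→0→2→4→10→11, push 1): res(2,0)=13
after path 4 (3→6→2→0→11, push 7): res(2,0)=6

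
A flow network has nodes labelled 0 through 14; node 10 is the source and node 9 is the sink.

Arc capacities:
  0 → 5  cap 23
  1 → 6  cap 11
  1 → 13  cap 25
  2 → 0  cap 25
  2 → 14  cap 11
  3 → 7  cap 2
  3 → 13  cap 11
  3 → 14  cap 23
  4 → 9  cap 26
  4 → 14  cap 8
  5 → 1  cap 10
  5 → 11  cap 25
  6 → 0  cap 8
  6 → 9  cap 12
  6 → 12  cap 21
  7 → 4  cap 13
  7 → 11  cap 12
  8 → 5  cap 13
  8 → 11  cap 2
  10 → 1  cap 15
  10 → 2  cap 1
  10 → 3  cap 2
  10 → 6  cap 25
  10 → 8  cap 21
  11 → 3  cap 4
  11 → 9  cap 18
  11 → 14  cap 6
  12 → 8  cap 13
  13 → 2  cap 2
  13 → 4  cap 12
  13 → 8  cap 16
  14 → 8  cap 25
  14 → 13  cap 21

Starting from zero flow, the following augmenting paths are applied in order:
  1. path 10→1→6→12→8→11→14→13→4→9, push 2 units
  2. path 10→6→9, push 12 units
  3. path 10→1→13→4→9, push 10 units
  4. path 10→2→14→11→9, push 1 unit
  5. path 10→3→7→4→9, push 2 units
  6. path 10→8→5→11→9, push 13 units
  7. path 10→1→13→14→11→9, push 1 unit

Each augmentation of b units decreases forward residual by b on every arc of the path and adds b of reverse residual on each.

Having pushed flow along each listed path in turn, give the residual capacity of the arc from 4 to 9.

after path 1 (10→1→6→12→8→11→14→13→4→9, push 2): res(4,9)=24
after path 2 (10→6→9, push 12): res(4,9)=24
after path 3 (10→1→13→4→9, push 10): res(4,9)=14
after path 4 (10→2→14→11→9, push 1): res(4,9)=14
after path 5 (10→3→7→4→9, push 2): res(4,9)=12
after path 6 (10→8→5→11→9, push 13): res(4,9)=12
after path 7 (10→1→13→14→11→9, push 1): res(4,9)=12

Residual capacity of (4,9): 12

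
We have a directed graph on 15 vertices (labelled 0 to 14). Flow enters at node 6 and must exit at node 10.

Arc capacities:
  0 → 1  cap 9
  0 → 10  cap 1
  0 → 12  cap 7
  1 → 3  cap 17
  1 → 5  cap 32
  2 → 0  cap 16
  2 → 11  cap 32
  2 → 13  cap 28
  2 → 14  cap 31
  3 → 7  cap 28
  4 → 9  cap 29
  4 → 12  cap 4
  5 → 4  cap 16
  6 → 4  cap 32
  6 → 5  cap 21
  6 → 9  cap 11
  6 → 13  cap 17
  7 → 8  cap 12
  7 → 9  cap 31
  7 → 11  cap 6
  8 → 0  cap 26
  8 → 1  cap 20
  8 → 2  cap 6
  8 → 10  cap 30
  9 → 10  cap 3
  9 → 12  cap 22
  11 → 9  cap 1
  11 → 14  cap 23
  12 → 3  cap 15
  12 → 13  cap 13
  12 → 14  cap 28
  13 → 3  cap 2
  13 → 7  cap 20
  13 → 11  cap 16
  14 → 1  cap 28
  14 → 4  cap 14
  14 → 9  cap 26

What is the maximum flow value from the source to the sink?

augment #1: 6→9→10 bottleneck 3, total now 3
augment #2: 6→13→7→8→10 bottleneck 12, total now 15

Maximum flow value: 15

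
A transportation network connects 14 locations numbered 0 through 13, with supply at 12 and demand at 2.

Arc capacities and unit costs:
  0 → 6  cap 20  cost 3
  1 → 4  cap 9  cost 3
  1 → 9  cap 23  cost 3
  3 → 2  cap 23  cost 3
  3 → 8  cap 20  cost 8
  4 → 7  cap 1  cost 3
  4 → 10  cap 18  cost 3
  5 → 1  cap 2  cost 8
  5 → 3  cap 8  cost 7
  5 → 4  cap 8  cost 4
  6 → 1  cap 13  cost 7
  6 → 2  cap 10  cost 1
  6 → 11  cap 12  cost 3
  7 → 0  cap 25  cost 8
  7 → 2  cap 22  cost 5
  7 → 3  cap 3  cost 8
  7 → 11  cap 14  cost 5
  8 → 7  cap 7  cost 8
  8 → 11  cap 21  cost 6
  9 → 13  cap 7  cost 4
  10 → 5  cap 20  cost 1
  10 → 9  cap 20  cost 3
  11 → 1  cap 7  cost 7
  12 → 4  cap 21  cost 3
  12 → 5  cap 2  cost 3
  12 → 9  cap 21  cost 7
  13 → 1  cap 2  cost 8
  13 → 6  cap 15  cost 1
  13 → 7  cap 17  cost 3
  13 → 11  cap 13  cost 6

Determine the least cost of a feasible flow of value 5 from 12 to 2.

shortest-cost path #1: 12→4→7→2 push 1 @ unit cost 11 (adds 11)
shortest-cost path #2: 12→5→3→2 push 2 @ unit cost 13 (adds 26)
shortest-cost path #3: 12→9→13→6→2 push 2 @ unit cost 13 (adds 26)
total cost = 63

Minimum cost for 5 units: 63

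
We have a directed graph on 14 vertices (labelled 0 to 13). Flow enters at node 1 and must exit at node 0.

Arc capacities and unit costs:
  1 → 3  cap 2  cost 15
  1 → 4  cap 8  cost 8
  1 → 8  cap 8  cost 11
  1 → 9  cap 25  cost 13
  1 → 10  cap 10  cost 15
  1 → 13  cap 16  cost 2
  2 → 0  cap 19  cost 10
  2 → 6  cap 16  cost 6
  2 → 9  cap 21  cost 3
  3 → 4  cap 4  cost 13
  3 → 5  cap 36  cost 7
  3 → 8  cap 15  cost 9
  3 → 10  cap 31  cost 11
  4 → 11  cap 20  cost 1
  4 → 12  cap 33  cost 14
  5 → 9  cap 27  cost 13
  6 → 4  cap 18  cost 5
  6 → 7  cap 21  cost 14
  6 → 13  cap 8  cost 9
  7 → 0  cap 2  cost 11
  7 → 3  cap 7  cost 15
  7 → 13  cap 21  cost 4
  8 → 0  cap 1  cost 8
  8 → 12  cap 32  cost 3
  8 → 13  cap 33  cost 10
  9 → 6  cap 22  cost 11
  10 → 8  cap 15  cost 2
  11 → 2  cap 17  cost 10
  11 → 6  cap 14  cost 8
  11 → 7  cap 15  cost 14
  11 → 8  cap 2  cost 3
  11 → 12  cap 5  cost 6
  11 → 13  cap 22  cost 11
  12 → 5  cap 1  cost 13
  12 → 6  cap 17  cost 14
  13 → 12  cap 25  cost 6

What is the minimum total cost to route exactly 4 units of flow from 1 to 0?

Minimum cost for 4 units: 106

shortest-cost path #1: 1→8→0 push 1 @ unit cost 19 (adds 19)
shortest-cost path #2: 1→4→11→2→0 push 3 @ unit cost 29 (adds 87)
total cost = 106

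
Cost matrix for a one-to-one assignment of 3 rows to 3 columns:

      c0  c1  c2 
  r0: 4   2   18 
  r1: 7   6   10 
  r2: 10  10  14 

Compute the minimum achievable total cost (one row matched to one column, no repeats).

optimal assignment: row0→col1 (cost 2), row1→col2 (cost 10), row2→col0 (cost 10)
total = 2 + 10 + 10 = 22

Minimum assignment cost: 22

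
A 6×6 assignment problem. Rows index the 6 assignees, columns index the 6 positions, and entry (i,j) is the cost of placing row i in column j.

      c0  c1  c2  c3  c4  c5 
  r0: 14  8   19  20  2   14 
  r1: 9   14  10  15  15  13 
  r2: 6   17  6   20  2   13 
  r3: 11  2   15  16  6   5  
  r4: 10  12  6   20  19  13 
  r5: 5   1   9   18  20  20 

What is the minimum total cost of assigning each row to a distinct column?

Minimum assignment cost: 35

optimal assignment: row0→col4 (cost 2), row1→col3 (cost 15), row2→col0 (cost 6), row3→col5 (cost 5), row4→col2 (cost 6), row5→col1 (cost 1)
total = 2 + 15 + 6 + 5 + 6 + 1 = 35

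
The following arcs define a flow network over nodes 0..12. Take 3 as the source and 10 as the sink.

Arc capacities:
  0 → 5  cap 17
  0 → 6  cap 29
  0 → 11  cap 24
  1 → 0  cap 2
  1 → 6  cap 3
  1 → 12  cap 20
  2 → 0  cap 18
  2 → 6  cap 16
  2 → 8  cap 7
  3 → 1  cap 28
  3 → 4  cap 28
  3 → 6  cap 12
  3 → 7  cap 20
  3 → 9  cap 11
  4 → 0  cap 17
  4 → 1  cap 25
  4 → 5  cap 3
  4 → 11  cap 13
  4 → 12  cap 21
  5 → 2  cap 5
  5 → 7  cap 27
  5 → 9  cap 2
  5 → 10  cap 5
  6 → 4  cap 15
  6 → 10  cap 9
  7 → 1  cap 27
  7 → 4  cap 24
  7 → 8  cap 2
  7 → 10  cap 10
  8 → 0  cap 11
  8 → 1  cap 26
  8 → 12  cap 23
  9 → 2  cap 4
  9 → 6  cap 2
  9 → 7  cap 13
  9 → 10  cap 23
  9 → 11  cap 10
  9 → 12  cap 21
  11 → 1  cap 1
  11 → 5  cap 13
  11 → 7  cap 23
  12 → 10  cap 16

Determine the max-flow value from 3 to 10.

augment #1: 3→6→10 bottleneck 9, total now 9
augment #2: 3→7→10 bottleneck 10, total now 19
augment #3: 3→9→10 bottleneck 11, total now 30
augment #4: 3→1→12→10 bottleneck 16, total now 46
augment #5: 3→4→5→10 bottleneck 3, total now 49
augment #6: 3→1→0→5→10 bottleneck 2, total now 51
augment #7: 3→4→0→5→9→10 bottleneck 2, total now 53

Maximum flow value: 53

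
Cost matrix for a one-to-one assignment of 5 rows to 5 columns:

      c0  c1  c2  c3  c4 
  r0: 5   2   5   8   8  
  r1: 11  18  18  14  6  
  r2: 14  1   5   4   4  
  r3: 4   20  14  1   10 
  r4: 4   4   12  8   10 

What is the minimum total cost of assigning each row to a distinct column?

Minimum assignment cost: 17

optimal assignment: row0→col2 (cost 5), row1→col4 (cost 6), row2→col1 (cost 1), row3→col3 (cost 1), row4→col0 (cost 4)
total = 5 + 6 + 1 + 1 + 4 = 17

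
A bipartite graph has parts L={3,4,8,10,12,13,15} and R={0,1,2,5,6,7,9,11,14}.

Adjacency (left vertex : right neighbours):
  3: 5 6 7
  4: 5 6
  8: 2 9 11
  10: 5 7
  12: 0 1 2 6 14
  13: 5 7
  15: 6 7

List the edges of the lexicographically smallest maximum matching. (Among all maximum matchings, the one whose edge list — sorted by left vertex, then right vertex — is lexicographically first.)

|M| = 5 (so the lex-smallest maximum matching has 5 edges)
process left vertices in ascending order; for each, take the smallest-labelled available neighbour that still permits 5 edges overall, or leave it unmatched if none does
lex-smallest matching: {3-5, 4-6, 8-2, 10-7, 12-0}

Lex-smallest maximum matching: {(3,5), (4,6), (8,2), (10,7), (12,0)}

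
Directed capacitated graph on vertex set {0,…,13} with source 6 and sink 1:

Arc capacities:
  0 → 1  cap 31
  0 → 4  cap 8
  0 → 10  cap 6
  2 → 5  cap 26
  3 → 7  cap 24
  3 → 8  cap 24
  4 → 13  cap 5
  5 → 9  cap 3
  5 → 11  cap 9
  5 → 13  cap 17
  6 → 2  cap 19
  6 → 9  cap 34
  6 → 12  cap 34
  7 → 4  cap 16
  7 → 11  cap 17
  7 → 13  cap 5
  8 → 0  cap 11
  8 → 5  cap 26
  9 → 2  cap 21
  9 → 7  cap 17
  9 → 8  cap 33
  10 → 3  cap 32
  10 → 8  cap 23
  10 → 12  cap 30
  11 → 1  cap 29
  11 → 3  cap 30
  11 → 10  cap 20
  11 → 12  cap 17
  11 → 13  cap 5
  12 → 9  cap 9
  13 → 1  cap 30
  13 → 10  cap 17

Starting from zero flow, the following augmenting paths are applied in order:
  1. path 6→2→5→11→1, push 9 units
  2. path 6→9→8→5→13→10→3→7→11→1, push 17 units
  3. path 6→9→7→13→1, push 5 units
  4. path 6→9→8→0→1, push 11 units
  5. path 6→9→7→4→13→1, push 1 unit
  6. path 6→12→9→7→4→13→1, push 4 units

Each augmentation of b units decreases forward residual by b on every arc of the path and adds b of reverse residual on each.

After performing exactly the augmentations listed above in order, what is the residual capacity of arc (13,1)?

after path 1 (6→2→5→11→1, push 9): res(13,1)=30
after path 2 (6→9→8→5→13→10→3→7→11→1, push 17): res(13,1)=30
after path 3 (6→9→7→13→1, push 5): res(13,1)=25
after path 4 (6→9→8→0→1, push 11): res(13,1)=25
after path 5 (6→9→7→4→13→1, push 1): res(13,1)=24
after path 6 (6→12→9→7→4→13→1, push 4): res(13,1)=20

Residual capacity of (13,1): 20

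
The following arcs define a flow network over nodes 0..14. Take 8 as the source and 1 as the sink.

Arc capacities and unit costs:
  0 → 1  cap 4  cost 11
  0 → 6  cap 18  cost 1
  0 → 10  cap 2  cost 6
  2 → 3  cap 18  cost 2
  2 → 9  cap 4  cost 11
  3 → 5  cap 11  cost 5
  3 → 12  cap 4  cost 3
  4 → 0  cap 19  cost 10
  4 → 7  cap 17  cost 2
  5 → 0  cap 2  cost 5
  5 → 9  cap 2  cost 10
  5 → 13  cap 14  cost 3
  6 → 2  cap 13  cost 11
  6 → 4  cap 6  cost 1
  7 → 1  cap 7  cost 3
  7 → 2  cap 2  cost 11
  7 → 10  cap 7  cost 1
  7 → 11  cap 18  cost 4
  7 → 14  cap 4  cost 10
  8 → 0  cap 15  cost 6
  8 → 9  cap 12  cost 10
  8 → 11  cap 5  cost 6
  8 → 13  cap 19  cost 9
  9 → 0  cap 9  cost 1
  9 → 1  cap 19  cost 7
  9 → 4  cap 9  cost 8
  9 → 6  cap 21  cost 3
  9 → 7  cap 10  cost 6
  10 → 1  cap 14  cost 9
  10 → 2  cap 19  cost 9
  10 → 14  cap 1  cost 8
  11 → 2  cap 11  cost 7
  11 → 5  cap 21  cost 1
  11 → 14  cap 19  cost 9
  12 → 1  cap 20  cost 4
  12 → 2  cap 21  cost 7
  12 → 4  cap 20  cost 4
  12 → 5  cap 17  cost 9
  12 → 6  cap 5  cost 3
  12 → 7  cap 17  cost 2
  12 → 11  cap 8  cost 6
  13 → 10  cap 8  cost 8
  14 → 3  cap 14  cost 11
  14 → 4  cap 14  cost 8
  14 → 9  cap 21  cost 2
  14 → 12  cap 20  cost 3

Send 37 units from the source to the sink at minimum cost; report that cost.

Minimum cost for 37 units: 710

shortest-cost path #1: 8→0→6→4→7→1 push 6 @ unit cost 13 (adds 78)
shortest-cost path #2: 8→9→1 push 12 @ unit cost 17 (adds 204)
shortest-cost path #3: 8→0→1 push 4 @ unit cost 17 (adds 68)
shortest-cost path #4: 8→0→10→1 push 2 @ unit cost 21 (adds 42)
shortest-cost path #5: 8→11→14→12→1 push 5 @ unit cost 22 (adds 110)
shortest-cost path #6: 8→13→10→1 push 8 @ unit cost 26 (adds 208)
total cost = 710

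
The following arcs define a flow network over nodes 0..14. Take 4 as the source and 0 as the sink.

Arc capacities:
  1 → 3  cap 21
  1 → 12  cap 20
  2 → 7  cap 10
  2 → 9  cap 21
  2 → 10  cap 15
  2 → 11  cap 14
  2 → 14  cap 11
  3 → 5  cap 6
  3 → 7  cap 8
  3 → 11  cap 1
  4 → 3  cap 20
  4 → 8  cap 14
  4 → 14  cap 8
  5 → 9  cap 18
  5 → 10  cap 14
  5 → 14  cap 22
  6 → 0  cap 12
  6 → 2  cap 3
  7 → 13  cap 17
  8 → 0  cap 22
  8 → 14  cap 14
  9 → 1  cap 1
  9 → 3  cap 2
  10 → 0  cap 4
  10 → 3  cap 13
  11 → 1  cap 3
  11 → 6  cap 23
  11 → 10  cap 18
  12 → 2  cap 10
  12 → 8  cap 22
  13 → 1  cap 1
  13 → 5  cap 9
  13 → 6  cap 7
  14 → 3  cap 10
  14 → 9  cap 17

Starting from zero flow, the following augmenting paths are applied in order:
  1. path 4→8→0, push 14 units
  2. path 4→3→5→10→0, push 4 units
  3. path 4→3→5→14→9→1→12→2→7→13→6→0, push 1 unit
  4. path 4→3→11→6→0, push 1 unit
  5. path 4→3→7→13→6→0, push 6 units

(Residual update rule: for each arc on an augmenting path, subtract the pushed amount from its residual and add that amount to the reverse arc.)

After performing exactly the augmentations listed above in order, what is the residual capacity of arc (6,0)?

after path 1 (4→8→0, push 14): res(6,0)=12
after path 2 (4→3→5→10→0, push 4): res(6,0)=12
after path 3 (4→3→5→14→9→1→12→2→7→13→6→0, push 1): res(6,0)=11
after path 4 (4→3→11→6→0, push 1): res(6,0)=10
after path 5 (4→3→7→13→6→0, push 6): res(6,0)=4

Residual capacity of (6,0): 4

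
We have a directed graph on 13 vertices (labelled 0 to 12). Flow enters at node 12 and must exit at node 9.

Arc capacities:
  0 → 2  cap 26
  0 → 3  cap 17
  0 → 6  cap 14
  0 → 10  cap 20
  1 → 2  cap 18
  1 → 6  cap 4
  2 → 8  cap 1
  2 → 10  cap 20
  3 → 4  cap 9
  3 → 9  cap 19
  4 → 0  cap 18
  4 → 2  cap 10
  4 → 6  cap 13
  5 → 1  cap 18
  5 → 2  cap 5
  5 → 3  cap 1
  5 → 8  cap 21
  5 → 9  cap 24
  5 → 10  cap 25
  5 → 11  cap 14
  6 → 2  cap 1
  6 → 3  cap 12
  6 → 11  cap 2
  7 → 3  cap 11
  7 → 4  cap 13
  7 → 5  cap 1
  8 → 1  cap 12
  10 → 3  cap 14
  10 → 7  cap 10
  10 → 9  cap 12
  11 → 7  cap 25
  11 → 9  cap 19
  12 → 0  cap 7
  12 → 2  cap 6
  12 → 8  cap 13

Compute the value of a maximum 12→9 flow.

Maximum flow value: 25

augment #1: 12→0→3→9 bottleneck 7, total now 7
augment #2: 12→2→10→9 bottleneck 6, total now 13
augment #3: 12→8→1→2→10→9 bottleneck 6, total now 19
augment #4: 12→8→1→6→3→9 bottleneck 4, total now 23
augment #5: 12→8→1→2→10→3→9 bottleneck 2, total now 25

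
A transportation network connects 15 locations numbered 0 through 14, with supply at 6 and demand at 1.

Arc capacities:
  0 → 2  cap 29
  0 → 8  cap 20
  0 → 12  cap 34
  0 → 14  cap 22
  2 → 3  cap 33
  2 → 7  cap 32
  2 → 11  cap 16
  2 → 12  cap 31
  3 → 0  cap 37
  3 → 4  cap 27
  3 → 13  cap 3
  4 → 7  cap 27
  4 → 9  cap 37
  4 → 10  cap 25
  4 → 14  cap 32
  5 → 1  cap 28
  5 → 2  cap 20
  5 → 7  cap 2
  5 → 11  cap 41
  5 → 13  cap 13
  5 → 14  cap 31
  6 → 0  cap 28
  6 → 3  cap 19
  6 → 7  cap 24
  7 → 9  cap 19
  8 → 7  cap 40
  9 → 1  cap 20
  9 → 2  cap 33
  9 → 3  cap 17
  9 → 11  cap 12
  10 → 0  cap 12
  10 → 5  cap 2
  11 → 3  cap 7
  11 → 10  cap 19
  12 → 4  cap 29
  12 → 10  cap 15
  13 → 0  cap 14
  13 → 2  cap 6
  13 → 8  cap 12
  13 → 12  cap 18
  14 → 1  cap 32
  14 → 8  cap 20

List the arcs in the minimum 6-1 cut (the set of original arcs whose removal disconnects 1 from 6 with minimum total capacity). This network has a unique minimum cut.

augment #1: 6→0→14→1 push 22
augment #2: 6→7→9→1 push 19
augment #3: 6→3→4→9→1 push 1
augment #4: 6→3→4→14→1 push 10
augment #5: 6→0→12→10→5→1 push 2
max flow = 54; residual-reachable set from 6 gives S-side
cut edges (S→T): {(9,1), (10,5), (14,1)} total cap 54

Min-cut arcs: {(9,1), (10,5), (14,1)} (total capacity 54)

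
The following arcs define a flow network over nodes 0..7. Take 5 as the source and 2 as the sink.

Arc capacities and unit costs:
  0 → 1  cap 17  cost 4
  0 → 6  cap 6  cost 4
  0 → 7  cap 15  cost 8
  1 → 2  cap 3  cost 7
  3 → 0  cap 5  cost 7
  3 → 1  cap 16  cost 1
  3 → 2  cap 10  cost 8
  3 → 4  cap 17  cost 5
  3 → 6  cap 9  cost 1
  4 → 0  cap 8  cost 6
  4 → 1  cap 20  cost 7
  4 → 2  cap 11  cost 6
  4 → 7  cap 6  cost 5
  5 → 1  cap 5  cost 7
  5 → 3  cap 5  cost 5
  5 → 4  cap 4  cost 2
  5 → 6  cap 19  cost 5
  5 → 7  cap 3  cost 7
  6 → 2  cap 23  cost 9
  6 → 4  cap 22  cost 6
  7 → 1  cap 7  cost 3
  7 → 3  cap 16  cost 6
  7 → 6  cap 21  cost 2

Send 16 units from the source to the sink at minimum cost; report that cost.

shortest-cost path #1: 5→4→2 push 4 @ unit cost 8 (adds 32)
shortest-cost path #2: 5→3→2 push 5 @ unit cost 13 (adds 65)
shortest-cost path #3: 5→6→2 push 7 @ unit cost 14 (adds 98)
total cost = 195

Minimum cost for 16 units: 195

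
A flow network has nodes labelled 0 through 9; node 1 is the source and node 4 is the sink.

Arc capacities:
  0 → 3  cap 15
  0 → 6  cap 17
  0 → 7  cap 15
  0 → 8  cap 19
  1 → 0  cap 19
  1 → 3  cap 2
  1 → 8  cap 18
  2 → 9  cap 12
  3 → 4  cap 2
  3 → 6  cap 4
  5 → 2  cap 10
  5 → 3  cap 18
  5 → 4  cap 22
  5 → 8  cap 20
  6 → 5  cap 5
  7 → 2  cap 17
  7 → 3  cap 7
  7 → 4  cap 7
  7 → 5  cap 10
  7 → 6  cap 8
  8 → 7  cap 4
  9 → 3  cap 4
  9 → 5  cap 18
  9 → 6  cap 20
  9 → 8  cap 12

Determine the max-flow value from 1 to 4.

Maximum flow value: 25

augment #1: 1→3→4 bottleneck 2, total now 2
augment #2: 1→0→7→4 bottleneck 7, total now 9
augment #3: 1→0→6→5→4 bottleneck 5, total now 14
augment #4: 1→0→7→5→4 bottleneck 7, total now 21
augment #5: 1→8→7→5→4 bottleneck 3, total now 24
augment #6: 1→8→7→2→9→5→4 bottleneck 1, total now 25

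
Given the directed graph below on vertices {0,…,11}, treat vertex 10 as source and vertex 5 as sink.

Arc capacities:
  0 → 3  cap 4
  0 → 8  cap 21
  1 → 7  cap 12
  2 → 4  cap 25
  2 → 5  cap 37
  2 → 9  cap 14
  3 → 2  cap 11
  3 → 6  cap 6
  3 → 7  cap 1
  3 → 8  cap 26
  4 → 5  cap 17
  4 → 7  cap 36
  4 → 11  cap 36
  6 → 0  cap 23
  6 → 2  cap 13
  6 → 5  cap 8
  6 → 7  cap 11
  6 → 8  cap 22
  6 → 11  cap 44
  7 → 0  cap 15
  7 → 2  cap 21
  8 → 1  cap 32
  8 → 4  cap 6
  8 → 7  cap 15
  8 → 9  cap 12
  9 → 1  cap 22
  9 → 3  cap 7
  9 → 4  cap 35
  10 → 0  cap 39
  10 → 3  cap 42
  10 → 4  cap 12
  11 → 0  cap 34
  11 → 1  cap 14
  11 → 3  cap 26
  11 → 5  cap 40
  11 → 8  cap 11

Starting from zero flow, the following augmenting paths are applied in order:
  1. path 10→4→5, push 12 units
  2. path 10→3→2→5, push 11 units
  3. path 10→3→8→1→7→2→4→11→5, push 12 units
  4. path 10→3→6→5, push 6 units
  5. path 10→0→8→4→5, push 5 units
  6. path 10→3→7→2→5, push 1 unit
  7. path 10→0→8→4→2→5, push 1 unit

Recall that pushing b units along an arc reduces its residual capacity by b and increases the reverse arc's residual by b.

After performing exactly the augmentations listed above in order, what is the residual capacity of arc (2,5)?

Residual capacity of (2,5): 24

after path 1 (10→4→5, push 12): res(2,5)=37
after path 2 (10→3→2→5, push 11): res(2,5)=26
after path 3 (10→3→8→1→7→2→4→11→5, push 12): res(2,5)=26
after path 4 (10→3→6→5, push 6): res(2,5)=26
after path 5 (10→0→8→4→5, push 5): res(2,5)=26
after path 6 (10→3→7→2→5, push 1): res(2,5)=25
after path 7 (10→0→8→4→2→5, push 1): res(2,5)=24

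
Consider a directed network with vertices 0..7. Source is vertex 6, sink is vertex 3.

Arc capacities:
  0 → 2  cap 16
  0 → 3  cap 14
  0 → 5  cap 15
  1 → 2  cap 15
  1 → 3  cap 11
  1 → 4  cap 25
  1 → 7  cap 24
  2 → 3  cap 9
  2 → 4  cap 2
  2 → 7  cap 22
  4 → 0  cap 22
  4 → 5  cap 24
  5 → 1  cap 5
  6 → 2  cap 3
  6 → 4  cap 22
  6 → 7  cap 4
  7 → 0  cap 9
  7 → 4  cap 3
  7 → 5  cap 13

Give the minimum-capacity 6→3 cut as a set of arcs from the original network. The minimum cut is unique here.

augment #1: 6→2→3 push 3
augment #2: 6→4→0→3 push 14
augment #3: 6→4→0→2→3 push 6
augment #4: 6→4→5→1→3 push 2
augment #5: 6→7→5→1→3 push 3
max flow = 28; residual-reachable set from 6 gives S-side
cut edges (S→T): {(0,3), (2,3), (5,1)} total cap 28

Min-cut arcs: {(0,3), (2,3), (5,1)} (total capacity 28)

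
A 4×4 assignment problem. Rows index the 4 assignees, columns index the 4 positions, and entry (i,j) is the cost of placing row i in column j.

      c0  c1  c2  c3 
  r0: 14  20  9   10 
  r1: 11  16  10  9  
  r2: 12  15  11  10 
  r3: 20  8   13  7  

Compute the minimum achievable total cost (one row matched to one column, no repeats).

Minimum assignment cost: 38

one of 2 optimal assignments: row0→col2 (cost 9), row1→col0 (cost 11), row2→col3 (cost 10), row3→col1 (cost 8)
total = 9 + 11 + 10 + 8 = 38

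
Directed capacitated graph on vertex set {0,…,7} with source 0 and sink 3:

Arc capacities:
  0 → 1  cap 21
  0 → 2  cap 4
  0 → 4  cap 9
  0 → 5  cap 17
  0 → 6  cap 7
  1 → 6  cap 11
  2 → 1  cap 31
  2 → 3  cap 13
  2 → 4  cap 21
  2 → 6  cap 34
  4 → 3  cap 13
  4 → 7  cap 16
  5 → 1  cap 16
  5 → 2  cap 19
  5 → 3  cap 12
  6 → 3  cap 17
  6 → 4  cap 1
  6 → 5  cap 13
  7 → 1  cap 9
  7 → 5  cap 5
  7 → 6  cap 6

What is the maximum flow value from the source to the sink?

Maximum flow value: 48

augment #1: 0→2→3 bottleneck 4, total now 4
augment #2: 0→4→3 bottleneck 9, total now 13
augment #3: 0→5→3 bottleneck 12, total now 25
augment #4: 0→6→3 bottleneck 7, total now 32
augment #5: 0→1→6→3 bottleneck 10, total now 42
augment #6: 0→5→2→3 bottleneck 5, total now 47
augment #7: 0→1→6→4→3 bottleneck 1, total now 48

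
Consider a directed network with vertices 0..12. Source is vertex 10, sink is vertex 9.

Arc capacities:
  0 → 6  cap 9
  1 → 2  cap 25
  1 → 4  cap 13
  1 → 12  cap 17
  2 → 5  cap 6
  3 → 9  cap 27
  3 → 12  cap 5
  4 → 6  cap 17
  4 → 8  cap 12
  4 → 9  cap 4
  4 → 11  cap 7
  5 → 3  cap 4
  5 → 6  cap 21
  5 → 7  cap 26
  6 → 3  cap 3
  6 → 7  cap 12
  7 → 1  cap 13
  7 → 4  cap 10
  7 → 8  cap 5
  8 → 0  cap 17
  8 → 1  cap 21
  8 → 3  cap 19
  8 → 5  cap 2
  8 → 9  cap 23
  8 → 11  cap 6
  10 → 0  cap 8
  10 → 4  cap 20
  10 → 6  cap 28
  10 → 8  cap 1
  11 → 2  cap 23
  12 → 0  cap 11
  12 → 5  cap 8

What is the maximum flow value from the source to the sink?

Maximum flow value: 29

augment #1: 10→4→9 bottleneck 4, total now 4
augment #2: 10→8→9 bottleneck 1, total now 5
augment #3: 10→4→8→9 bottleneck 12, total now 17
augment #4: 10→6→3→9 bottleneck 3, total now 20
augment #5: 10→6→7→8→9 bottleneck 5, total now 25
augment #6: 10→4→11→2→5→3→9 bottleneck 4, total now 29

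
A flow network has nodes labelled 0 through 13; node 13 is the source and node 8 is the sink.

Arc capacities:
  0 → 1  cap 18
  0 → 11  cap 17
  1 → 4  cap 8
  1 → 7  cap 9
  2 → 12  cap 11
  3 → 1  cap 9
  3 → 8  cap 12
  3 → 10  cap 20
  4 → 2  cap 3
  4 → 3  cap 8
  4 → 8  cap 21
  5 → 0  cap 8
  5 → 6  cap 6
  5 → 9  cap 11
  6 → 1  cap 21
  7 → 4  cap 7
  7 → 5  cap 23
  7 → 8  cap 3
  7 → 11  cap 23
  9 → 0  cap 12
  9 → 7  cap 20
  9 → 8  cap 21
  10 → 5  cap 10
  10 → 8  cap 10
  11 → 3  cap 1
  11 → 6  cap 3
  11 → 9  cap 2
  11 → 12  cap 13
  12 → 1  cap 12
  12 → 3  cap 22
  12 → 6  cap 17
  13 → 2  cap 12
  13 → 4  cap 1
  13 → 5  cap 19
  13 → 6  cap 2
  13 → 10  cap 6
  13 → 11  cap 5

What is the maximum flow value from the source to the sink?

Maximum flow value: 44

augment #1: 13→4→8 bottleneck 1, total now 1
augment #2: 13→10→8 bottleneck 6, total now 7
augment #3: 13→5→9→8 bottleneck 11, total now 18
augment #4: 13→11→3→8 bottleneck 1, total now 19
augment #5: 13→11→9→8 bottleneck 2, total now 21
augment #6: 13→2→12→3→8 bottleneck 11, total now 32
augment #7: 13→6→1→4→8 bottleneck 2, total now 34
augment #8: 13→5→0→1→4→8 bottleneck 6, total now 40
augment #9: 13→5→0→1→7→8 bottleneck 2, total now 42
augment #10: 13→11→6→1→7→8 bottleneck 1, total now 43
augment #11: 13→11→12→3→10→8 bottleneck 1, total now 44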